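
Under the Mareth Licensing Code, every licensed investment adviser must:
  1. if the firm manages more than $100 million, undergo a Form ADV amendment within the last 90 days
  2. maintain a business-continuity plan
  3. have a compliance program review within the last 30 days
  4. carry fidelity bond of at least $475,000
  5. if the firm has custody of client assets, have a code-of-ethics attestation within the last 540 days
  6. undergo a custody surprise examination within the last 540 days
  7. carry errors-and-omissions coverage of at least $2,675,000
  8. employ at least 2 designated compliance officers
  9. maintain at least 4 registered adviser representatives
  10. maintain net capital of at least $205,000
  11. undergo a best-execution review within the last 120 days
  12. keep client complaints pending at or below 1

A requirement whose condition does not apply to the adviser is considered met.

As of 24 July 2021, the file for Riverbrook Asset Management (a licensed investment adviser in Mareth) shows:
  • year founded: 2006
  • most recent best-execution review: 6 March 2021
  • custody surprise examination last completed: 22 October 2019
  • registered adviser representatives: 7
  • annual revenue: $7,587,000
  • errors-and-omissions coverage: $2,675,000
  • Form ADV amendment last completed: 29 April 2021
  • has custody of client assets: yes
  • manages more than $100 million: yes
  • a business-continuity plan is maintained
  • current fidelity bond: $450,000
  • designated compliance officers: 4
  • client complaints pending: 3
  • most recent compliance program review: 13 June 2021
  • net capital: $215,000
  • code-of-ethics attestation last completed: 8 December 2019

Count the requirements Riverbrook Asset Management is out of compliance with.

6

1. condition 'manages more than $100 million' holds; Form ADV amendment 86 days ago vs limit 90 → met
2. business-continuity plan present → met
3. compliance program review 41 days ago vs limit 30 → not met
4. fidelity bond $450,000 < $475,000 → not met
5. condition 'has custody of client assets' holds; code-of-ethics attestation 594 days ago vs limit 540 → not met
6. custody surprise examination 641 days ago vs limit 540 → not met
7. errors-and-omissions coverage $2,675,000 ≥ $2,675,000 → met
8. designated compliance officers 4 ≥ 2 → met
9. registered adviser representatives 7 ≥ 4 → met
10. net capital $215,000 ≥ $205,000 → met
11. best-execution review 140 days ago vs limit 120 → not met
12. client complaints pending 3 > 1 → not met
Not met: 6 of 12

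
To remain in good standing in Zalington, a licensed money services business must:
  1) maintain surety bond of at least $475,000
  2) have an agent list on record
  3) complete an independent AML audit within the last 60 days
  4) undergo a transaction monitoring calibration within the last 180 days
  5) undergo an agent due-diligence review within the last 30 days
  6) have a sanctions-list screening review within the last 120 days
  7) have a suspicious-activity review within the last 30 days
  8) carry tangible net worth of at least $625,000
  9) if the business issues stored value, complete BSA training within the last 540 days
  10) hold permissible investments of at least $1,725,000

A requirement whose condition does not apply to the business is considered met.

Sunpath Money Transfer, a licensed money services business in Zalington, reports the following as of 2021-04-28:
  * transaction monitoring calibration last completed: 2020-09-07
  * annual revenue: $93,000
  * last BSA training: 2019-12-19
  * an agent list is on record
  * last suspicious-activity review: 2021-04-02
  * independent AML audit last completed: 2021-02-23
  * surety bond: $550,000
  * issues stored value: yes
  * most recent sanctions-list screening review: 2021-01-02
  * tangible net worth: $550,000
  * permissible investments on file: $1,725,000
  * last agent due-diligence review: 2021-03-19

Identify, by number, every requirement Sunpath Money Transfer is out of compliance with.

1. surety bond $550,000 ≥ $475,000 → met
2. agent list present → met
3. independent AML audit 64 days ago vs limit 60 → not met
4. transaction monitoring calibration 233 days ago vs limit 180 → not met
5. agent due-diligence review 40 days ago vs limit 30 → not met
6. sanctions-list screening review 116 days ago vs limit 120 → met
7. suspicious-activity review 26 days ago vs limit 30 → met
8. tangible net worth $550,000 < $625,000 → not met
9. condition 'issues stored value' holds; BSA training 496 days ago vs limit 540 → met
10. permissible investments $1,725,000 ≥ $1,725,000 → met
Not met: 3, 4, 5, 8

3, 4, 5, 8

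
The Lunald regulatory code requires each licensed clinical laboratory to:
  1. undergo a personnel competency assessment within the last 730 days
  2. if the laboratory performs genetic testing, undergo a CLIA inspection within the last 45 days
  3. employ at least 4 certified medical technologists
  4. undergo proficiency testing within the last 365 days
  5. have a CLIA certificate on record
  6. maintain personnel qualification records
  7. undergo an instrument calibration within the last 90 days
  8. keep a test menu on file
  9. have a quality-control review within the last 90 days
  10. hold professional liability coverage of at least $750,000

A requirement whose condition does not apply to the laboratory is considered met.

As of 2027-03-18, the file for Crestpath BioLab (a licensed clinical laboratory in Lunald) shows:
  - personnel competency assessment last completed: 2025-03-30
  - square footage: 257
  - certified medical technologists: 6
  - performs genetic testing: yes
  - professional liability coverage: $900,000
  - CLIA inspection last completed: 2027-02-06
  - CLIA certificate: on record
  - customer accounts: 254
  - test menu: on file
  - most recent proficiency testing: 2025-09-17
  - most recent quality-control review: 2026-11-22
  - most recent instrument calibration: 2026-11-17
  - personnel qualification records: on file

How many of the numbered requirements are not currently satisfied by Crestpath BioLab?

3

1. personnel competency assessment 718 days ago vs limit 730 → met
2. condition 'performs genetic testing' holds; CLIA inspection 40 days ago vs limit 45 → met
3. certified medical technologists 6 ≥ 4 → met
4. proficiency testing 547 days ago vs limit 365 → not met
5. CLIA certificate present → met
6. personnel qualification records present → met
7. instrument calibration 121 days ago vs limit 90 → not met
8. test menu present → met
9. quality-control review 116 days ago vs limit 90 → not met
10. professional liability coverage $900,000 ≥ $750,000 → met
Not met: 3 of 10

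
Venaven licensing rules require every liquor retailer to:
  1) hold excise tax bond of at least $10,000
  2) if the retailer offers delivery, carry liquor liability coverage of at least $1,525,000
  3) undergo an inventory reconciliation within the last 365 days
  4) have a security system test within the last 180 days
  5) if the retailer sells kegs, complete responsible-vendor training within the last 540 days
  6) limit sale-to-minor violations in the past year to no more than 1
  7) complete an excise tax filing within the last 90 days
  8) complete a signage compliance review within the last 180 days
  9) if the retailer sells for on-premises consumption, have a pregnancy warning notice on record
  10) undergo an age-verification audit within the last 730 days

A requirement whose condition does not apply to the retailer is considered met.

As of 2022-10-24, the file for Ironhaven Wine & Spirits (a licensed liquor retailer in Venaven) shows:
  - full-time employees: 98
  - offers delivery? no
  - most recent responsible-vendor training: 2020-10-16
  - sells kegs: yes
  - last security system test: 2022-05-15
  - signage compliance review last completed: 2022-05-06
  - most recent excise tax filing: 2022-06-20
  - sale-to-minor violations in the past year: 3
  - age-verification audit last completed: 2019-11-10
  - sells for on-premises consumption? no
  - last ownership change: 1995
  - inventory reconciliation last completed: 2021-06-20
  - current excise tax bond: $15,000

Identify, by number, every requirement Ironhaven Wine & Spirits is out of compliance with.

3, 5, 6, 7, 10

1. excise tax bond $15,000 ≥ $10,000 → met
2. condition 'offers delivery' does not hold → requirement n/a → met
3. inventory reconciliation 491 days ago vs limit 365 → not met
4. security system test 162 days ago vs limit 180 → met
5. condition 'sells kegs' holds; responsible-vendor training 738 days ago vs limit 540 → not met
6. sale-to-minor violations in the past year 3 > 1 → not met
7. excise tax filing 126 days ago vs limit 90 → not met
8. signage compliance review 171 days ago vs limit 180 → met
9. condition 'sells for on-premises consumption' does not hold → requirement n/a → met
10. age-verification audit 1079 days ago vs limit 730 → not met
Not met: 3, 5, 6, 7, 10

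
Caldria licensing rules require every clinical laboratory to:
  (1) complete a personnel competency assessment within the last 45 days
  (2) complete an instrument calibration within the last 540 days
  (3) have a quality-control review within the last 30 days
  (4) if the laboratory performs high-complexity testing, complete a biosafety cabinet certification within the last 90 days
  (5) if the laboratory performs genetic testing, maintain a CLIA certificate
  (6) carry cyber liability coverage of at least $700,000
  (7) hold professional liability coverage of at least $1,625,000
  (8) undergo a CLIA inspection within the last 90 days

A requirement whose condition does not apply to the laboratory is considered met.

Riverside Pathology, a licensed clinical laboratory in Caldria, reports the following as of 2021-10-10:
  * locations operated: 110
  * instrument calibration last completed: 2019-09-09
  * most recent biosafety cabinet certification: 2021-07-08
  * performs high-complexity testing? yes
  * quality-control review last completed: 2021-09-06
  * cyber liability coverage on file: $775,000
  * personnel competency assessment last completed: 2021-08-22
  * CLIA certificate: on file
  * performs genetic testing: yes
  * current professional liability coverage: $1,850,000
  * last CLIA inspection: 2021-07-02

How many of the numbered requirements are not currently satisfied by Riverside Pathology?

1. personnel competency assessment 49 days ago vs limit 45 → not met
2. instrument calibration 762 days ago vs limit 540 → not met
3. quality-control review 34 days ago vs limit 30 → not met
4. condition 'performs high-complexity testing' holds; biosafety cabinet certification 94 days ago vs limit 90 → not met
5. condition 'performs genetic testing' holds; CLIA certificate present → met
6. cyber liability coverage $775,000 ≥ $700,000 → met
7. professional liability coverage $1,850,000 ≥ $1,625,000 → met
8. CLIA inspection 100 days ago vs limit 90 → not met
Not met: 5 of 8

5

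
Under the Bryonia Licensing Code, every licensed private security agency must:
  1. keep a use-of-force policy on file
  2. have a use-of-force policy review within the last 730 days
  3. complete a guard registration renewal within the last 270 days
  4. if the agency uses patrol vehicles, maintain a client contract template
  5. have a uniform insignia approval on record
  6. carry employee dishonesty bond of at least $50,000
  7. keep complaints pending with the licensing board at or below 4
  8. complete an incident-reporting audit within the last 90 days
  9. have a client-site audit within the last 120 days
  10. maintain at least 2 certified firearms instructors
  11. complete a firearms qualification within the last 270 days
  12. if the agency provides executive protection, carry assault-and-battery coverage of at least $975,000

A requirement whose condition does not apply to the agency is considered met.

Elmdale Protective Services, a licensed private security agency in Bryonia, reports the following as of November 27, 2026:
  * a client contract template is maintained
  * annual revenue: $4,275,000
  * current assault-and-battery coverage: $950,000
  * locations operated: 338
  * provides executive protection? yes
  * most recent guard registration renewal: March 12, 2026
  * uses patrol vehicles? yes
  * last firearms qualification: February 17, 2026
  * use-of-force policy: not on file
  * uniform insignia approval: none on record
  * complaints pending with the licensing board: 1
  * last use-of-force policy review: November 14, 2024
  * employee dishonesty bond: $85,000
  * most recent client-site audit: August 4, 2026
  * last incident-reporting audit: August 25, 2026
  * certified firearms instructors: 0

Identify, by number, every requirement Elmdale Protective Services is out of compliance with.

1. use-of-force policy absent → not met
2. use-of-force policy review 743 days ago vs limit 730 → not met
3. guard registration renewal 260 days ago vs limit 270 → met
4. condition 'uses patrol vehicles' holds; client contract template present → met
5. uniform insignia approval absent → not met
6. employee dishonesty bond $85,000 ≥ $50,000 → met
7. complaints pending with the licensing board 1 ≤ 4 → met
8. incident-reporting audit 94 days ago vs limit 90 → not met
9. client-site audit 115 days ago vs limit 120 → met
10. certified firearms instructors 0 < 2 → not met
11. firearms qualification 283 days ago vs limit 270 → not met
12. condition 'provides executive protection' holds; assault-and-battery coverage $950,000 < $975,000 → not met
Not met: 1, 2, 5, 8, 10, 11, 12

1, 2, 5, 8, 10, 11, 12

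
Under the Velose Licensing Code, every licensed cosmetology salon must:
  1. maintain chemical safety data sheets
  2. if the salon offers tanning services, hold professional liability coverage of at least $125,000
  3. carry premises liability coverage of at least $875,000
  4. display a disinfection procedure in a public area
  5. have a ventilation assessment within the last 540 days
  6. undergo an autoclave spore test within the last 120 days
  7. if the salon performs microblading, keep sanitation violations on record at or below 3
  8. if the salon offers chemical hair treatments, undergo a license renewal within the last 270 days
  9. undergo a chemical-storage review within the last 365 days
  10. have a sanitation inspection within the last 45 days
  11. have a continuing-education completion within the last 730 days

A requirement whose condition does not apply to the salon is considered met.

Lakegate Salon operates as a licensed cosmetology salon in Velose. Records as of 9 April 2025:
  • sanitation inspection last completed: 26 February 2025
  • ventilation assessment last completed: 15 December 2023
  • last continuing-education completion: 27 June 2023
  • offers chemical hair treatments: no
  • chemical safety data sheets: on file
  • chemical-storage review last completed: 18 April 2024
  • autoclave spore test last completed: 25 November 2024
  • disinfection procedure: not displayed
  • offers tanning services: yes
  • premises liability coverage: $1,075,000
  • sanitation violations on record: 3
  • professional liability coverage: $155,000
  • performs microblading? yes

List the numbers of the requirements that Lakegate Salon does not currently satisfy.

1. chemical safety data sheets present → met
2. condition 'offers tanning services' holds; professional liability coverage $155,000 ≥ $125,000 → met
3. premises liability coverage $1,075,000 ≥ $875,000 → met
4. disinfection procedure absent → not met
5. ventilation assessment 481 days ago vs limit 540 → met
6. autoclave spore test 135 days ago vs limit 120 → not met
7. condition 'performs microblading' holds; sanitation violations on record 3 ≤ 3 → met
8. condition 'offers chemical hair treatments' does not hold → requirement n/a → met
9. chemical-storage review 356 days ago vs limit 365 → met
10. sanitation inspection 42 days ago vs limit 45 → met
11. continuing-education completion 652 days ago vs limit 730 → met
Not met: 4, 6

4, 6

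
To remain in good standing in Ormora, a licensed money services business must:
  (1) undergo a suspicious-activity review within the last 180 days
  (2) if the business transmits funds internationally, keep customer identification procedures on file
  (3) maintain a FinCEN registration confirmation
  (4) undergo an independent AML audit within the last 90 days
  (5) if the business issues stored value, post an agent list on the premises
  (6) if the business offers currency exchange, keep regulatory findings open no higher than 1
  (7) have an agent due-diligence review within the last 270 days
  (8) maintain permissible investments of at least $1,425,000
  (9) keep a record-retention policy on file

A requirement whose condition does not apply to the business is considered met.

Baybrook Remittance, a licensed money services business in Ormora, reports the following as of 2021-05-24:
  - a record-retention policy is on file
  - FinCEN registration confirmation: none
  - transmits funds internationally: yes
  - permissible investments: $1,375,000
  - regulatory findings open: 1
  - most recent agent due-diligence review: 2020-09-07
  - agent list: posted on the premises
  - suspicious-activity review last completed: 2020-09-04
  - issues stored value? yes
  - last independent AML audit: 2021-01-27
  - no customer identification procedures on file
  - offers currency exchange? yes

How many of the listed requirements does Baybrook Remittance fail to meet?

1. suspicious-activity review 262 days ago vs limit 180 → not met
2. condition 'transmits funds internationally' holds; customer identification procedures absent → not met
3. FinCEN registration confirmation absent → not met
4. independent AML audit 117 days ago vs limit 90 → not met
5. condition 'issues stored value' holds; agent list present → met
6. condition 'offers currency exchange' holds; regulatory findings open 1 ≤ 1 → met
7. agent due-diligence review 259 days ago vs limit 270 → met
8. permissible investments $1,375,000 < $1,425,000 → not met
9. record-retention policy present → met
Not met: 5 of 9

5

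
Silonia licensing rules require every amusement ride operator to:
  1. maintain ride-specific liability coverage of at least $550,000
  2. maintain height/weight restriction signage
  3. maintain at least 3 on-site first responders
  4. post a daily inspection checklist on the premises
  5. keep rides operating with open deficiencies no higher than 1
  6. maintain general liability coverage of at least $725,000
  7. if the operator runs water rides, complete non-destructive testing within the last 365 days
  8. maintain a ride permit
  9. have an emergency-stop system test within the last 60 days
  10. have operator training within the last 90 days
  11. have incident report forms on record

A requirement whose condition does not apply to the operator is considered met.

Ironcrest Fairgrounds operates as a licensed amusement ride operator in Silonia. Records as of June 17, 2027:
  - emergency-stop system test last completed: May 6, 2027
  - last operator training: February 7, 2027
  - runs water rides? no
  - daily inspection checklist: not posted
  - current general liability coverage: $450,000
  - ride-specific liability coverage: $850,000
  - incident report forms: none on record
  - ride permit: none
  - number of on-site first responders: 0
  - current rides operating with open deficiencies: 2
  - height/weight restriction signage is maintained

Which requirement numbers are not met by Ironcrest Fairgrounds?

1. ride-specific liability coverage $850,000 ≥ $550,000 → met
2. height/weight restriction signage present → met
3. on-site first responders 0 < 3 → not met
4. daily inspection checklist absent → not met
5. rides operating with open deficiencies 2 > 1 → not met
6. general liability coverage $450,000 < $725,000 → not met
7. condition 'runs water rides' does not hold → requirement n/a → met
8. ride permit absent → not met
9. emergency-stop system test 42 days ago vs limit 60 → met
10. operator training 130 days ago vs limit 90 → not met
11. incident report forms absent → not met
Not met: 3, 4, 5, 6, 8, 10, 11

3, 4, 5, 6, 8, 10, 11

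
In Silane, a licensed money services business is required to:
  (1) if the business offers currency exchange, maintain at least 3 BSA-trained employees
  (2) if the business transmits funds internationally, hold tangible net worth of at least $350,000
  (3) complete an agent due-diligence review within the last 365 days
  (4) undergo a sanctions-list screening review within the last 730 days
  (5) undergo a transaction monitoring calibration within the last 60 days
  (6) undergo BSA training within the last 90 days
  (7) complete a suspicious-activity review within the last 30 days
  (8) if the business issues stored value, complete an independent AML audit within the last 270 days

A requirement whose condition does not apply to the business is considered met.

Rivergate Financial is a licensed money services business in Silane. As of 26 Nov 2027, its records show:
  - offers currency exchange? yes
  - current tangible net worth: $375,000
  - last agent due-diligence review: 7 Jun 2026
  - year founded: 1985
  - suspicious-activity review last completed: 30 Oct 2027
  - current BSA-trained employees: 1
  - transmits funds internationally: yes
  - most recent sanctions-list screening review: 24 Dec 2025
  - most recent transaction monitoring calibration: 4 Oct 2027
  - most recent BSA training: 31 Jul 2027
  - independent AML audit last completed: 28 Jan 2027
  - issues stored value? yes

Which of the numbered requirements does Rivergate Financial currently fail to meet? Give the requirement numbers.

1. condition 'offers currency exchange' holds; BSA-trained employees 1 < 3 → not met
2. condition 'transmits funds internationally' holds; tangible net worth $375,000 ≥ $350,000 → met
3. agent due-diligence review 537 days ago vs limit 365 → not met
4. sanctions-list screening review 702 days ago vs limit 730 → met
5. transaction monitoring calibration 53 days ago vs limit 60 → met
6. BSA training 118 days ago vs limit 90 → not met
7. suspicious-activity review 27 days ago vs limit 30 → met
8. condition 'issues stored value' holds; independent AML audit 302 days ago vs limit 270 → not met
Not met: 1, 3, 6, 8

1, 3, 6, 8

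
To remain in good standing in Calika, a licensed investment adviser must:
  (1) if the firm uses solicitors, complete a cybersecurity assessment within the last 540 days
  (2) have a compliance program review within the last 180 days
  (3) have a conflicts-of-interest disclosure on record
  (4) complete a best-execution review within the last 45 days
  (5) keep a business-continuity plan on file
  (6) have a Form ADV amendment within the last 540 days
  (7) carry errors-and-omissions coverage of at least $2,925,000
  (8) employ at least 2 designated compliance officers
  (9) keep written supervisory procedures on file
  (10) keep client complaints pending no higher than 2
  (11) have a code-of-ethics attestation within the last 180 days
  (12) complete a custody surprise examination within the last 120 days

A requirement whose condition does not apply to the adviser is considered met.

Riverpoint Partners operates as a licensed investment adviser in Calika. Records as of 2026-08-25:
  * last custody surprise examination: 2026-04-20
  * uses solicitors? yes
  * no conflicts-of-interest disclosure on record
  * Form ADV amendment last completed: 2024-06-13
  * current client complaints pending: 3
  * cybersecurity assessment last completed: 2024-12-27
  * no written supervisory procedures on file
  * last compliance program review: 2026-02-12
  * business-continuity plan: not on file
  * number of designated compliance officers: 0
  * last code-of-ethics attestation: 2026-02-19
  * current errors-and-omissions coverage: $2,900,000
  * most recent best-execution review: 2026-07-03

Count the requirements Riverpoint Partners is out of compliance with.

12

1. condition 'uses solicitors' holds; cybersecurity assessment 606 days ago vs limit 540 → not met
2. compliance program review 194 days ago vs limit 180 → not met
3. conflicts-of-interest disclosure absent → not met
4. best-execution review 53 days ago vs limit 45 → not met
5. business-continuity plan absent → not met
6. Form ADV amendment 803 days ago vs limit 540 → not met
7. errors-and-omissions coverage $2,900,000 < $2,925,000 → not met
8. designated compliance officers 0 < 2 → not met
9. written supervisory procedures absent → not met
10. client complaints pending 3 > 2 → not met
11. code-of-ethics attestation 187 days ago vs limit 180 → not met
12. custody surprise examination 127 days ago vs limit 120 → not met
Not met: 12 of 12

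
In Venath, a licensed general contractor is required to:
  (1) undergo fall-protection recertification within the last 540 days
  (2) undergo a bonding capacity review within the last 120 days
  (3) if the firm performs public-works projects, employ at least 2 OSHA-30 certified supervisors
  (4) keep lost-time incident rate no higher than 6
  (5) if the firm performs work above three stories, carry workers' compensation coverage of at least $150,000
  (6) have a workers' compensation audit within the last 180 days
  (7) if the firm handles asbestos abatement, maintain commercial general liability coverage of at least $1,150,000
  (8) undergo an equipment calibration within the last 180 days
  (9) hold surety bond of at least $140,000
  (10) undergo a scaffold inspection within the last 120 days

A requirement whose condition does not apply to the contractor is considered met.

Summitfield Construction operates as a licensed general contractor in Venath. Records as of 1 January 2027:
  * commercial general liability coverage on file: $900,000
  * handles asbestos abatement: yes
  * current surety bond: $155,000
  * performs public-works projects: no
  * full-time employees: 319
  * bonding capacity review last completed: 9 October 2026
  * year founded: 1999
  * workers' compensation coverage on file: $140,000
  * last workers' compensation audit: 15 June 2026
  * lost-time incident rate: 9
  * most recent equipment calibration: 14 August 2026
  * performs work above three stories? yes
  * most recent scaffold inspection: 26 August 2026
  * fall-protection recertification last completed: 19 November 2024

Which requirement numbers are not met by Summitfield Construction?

1. fall-protection recertification 773 days ago vs limit 540 → not met
2. bonding capacity review 84 days ago vs limit 120 → met
3. condition 'performs public-works projects' does not hold → requirement n/a → met
4. lost-time incident rate 9 > 6 → not met
5. condition 'performs work above three stories' holds; workers' compensation coverage $140,000 < $150,000 → not met
6. workers' compensation audit 200 days ago vs limit 180 → not met
7. condition 'handles asbestos abatement' holds; commercial general liability coverage $900,000 < $1,150,000 → not met
8. equipment calibration 140 days ago vs limit 180 → met
9. surety bond $155,000 ≥ $140,000 → met
10. scaffold inspection 128 days ago vs limit 120 → not met
Not met: 1, 4, 5, 6, 7, 10

1, 4, 5, 6, 7, 10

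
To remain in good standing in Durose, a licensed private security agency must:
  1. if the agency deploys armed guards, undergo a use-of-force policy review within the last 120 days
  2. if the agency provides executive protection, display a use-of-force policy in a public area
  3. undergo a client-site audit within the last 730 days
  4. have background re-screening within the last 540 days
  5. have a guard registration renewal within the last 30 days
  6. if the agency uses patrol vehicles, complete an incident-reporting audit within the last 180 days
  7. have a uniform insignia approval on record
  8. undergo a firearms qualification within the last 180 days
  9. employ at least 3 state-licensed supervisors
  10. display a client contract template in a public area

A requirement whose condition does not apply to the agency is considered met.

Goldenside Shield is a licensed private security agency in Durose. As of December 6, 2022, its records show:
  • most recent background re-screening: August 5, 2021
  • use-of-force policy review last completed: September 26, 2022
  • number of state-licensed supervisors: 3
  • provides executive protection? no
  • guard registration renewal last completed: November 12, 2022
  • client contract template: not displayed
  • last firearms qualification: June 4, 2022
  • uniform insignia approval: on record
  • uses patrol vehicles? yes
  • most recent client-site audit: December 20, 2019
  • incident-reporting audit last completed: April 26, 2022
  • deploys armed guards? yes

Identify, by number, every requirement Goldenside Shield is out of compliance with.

1. condition 'deploys armed guards' holds; use-of-force policy review 71 days ago vs limit 120 → met
2. condition 'provides executive protection' does not hold → requirement n/a → met
3. client-site audit 1082 days ago vs limit 730 → not met
4. background re-screening 488 days ago vs limit 540 → met
5. guard registration renewal 24 days ago vs limit 30 → met
6. condition 'uses patrol vehicles' holds; incident-reporting audit 224 days ago vs limit 180 → not met
7. uniform insignia approval present → met
8. firearms qualification 185 days ago vs limit 180 → not met
9. state-licensed supervisors 3 ≥ 3 → met
10. client contract template absent → not met
Not met: 3, 6, 8, 10

3, 6, 8, 10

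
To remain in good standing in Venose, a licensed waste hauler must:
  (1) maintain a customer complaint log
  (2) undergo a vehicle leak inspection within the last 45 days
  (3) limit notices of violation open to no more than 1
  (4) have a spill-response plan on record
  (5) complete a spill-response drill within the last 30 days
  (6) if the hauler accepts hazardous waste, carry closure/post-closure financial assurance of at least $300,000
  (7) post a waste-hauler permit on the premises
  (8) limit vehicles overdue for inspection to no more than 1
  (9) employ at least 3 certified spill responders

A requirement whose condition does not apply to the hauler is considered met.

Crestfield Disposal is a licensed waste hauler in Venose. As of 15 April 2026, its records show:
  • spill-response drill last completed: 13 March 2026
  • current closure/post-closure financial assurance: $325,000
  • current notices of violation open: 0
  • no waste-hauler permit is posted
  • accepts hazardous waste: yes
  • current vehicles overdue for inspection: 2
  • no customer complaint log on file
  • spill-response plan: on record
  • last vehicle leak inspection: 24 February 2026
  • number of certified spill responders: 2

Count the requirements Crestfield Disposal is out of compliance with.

1. customer complaint log absent → not met
2. vehicle leak inspection 50 days ago vs limit 45 → not met
3. notices of violation open 0 ≤ 1 → met
4. spill-response plan present → met
5. spill-response drill 33 days ago vs limit 30 → not met
6. condition 'accepts hazardous waste' holds; closure/post-closure financial assurance $325,000 ≥ $300,000 → met
7. waste-hauler permit absent → not met
8. vehicles overdue for inspection 2 > 1 → not met
9. certified spill responders 2 < 3 → not met
Not met: 6 of 9

6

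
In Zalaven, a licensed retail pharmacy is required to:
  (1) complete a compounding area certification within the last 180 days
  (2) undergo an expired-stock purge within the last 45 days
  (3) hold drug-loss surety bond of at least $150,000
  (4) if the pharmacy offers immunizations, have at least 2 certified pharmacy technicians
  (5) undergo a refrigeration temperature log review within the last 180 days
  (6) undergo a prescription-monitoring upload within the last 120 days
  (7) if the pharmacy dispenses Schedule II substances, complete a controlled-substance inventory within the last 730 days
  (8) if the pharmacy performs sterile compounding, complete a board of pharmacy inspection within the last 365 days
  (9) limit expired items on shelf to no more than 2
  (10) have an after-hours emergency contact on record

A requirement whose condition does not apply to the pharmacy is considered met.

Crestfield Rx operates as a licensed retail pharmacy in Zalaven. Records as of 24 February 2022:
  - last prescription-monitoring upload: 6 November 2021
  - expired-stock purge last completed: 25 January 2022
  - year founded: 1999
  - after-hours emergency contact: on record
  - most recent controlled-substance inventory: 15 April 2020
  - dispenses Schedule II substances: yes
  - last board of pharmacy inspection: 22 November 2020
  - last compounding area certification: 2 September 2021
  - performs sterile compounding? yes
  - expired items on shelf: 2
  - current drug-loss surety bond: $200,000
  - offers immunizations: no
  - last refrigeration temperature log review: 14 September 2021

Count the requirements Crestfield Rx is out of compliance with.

1

1. compounding area certification 175 days ago vs limit 180 → met
2. expired-stock purge 30 days ago vs limit 45 → met
3. drug-loss surety bond $200,000 ≥ $150,000 → met
4. condition 'offers immunizations' does not hold → requirement n/a → met
5. refrigeration temperature log review 163 days ago vs limit 180 → met
6. prescription-monitoring upload 110 days ago vs limit 120 → met
7. condition 'dispenses Schedule II substances' holds; controlled-substance inventory 680 days ago vs limit 730 → met
8. condition 'performs sterile compounding' holds; board of pharmacy inspection 459 days ago vs limit 365 → not met
9. expired items on shelf 2 ≤ 2 → met
10. after-hours emergency contact present → met
Not met: 1 of 10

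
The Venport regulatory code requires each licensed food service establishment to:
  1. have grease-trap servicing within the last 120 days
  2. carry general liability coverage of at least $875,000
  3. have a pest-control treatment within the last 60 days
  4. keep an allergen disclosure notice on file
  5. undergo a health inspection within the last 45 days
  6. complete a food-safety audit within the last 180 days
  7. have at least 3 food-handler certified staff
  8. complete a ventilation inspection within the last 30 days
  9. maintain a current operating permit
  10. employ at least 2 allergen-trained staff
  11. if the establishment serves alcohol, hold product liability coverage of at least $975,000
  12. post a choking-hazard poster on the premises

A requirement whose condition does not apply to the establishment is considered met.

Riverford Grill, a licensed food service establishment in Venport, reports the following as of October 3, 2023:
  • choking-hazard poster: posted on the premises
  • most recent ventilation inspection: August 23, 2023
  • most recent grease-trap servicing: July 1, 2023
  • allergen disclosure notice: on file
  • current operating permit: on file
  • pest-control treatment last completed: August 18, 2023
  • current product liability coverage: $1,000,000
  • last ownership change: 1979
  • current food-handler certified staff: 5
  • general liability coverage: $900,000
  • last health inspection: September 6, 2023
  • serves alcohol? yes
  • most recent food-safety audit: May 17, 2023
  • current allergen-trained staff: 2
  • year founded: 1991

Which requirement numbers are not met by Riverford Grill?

1. grease-trap servicing 94 days ago vs limit 120 → met
2. general liability coverage $900,000 ≥ $875,000 → met
3. pest-control treatment 46 days ago vs limit 60 → met
4. allergen disclosure notice present → met
5. health inspection 27 days ago vs limit 45 → met
6. food-safety audit 139 days ago vs limit 180 → met
7. food-handler certified staff 5 ≥ 3 → met
8. ventilation inspection 41 days ago vs limit 30 → not met
9. current operating permit present → met
10. allergen-trained staff 2 ≥ 2 → met
11. condition 'serves alcohol' holds; product liability coverage $1,000,000 ≥ $975,000 → met
12. choking-hazard poster present → met
Not met: 8

8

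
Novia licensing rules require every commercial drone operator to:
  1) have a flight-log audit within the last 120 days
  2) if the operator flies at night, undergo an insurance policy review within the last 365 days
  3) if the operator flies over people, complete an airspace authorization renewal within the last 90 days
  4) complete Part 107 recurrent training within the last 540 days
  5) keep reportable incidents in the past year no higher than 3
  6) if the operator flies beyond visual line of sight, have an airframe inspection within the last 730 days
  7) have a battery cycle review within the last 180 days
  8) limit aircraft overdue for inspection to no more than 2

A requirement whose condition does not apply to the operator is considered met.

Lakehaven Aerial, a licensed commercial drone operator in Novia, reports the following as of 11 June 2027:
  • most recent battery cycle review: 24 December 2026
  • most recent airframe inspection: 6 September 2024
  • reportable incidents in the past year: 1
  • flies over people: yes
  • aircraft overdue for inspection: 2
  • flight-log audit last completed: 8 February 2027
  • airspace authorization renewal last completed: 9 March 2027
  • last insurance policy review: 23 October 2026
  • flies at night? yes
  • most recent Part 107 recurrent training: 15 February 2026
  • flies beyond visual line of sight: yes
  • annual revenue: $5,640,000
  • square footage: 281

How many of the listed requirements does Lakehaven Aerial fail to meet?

1. flight-log audit 123 days ago vs limit 120 → not met
2. condition 'flies at night' holds; insurance policy review 231 days ago vs limit 365 → met
3. condition 'flies over people' holds; airspace authorization renewal 94 days ago vs limit 90 → not met
4. Part 107 recurrent training 481 days ago vs limit 540 → met
5. reportable incidents in the past year 1 ≤ 3 → met
6. condition 'flies beyond visual line of sight' holds; airframe inspection 1008 days ago vs limit 730 → not met
7. battery cycle review 169 days ago vs limit 180 → met
8. aircraft overdue for inspection 2 ≤ 2 → met
Not met: 3 of 8

3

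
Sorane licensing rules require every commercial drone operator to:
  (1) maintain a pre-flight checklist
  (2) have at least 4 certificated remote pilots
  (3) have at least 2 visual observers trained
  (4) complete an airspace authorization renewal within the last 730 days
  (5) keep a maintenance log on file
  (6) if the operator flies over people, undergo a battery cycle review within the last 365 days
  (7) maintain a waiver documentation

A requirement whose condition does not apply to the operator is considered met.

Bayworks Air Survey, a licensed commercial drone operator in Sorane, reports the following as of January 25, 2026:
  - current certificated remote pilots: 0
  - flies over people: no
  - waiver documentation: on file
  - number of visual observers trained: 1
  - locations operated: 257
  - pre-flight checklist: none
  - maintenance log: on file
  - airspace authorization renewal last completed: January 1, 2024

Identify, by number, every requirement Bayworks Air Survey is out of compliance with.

1. pre-flight checklist absent → not met
2. certificated remote pilots 0 < 4 → not met
3. visual observers trained 1 < 2 → not met
4. airspace authorization renewal 755 days ago vs limit 730 → not met
5. maintenance log present → met
6. condition 'flies over people' does not hold → requirement n/a → met
7. waiver documentation present → met
Not met: 1, 2, 3, 4

1, 2, 3, 4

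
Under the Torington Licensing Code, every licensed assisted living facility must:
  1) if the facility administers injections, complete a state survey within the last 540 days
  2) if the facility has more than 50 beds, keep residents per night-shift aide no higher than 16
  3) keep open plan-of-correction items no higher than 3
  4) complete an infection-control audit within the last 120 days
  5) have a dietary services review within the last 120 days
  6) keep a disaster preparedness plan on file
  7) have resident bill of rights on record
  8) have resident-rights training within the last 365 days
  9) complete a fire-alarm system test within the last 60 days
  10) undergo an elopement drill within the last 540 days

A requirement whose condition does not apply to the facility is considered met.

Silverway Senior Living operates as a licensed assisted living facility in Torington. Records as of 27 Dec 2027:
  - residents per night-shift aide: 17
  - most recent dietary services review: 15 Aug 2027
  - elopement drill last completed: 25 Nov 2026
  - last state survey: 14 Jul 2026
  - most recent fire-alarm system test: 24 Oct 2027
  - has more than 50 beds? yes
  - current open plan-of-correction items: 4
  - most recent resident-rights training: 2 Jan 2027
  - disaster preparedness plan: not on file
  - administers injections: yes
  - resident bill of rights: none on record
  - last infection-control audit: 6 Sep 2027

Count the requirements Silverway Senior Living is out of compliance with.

6

1. condition 'administers injections' holds; state survey 531 days ago vs limit 540 → met
2. condition 'has more than 50 beds' holds; residents per night-shift aide 17 > 16 → not met
3. open plan-of-correction items 4 > 3 → not met
4. infection-control audit 112 days ago vs limit 120 → met
5. dietary services review 134 days ago vs limit 120 → not met
6. disaster preparedness plan absent → not met
7. resident bill of rights absent → not met
8. resident-rights training 359 days ago vs limit 365 → met
9. fire-alarm system test 64 days ago vs limit 60 → not met
10. elopement drill 397 days ago vs limit 540 → met
Not met: 6 of 10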